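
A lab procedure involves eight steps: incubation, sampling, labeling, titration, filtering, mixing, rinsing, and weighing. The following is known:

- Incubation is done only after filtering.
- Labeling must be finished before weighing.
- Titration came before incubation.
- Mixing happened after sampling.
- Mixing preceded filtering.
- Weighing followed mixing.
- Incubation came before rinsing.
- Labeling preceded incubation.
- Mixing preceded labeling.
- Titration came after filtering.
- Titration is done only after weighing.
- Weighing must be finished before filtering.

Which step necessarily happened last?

rinsing

Every other step has a chain of constraints placing it before rinsing, so rinsing is last.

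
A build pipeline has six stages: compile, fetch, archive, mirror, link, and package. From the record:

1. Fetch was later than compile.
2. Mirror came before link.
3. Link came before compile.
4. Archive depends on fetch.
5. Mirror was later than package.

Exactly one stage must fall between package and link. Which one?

Tracing the constraints gives package → mirror → link, so mirror sits after package and before link.
No other stage is forced both after package and before link.

mirror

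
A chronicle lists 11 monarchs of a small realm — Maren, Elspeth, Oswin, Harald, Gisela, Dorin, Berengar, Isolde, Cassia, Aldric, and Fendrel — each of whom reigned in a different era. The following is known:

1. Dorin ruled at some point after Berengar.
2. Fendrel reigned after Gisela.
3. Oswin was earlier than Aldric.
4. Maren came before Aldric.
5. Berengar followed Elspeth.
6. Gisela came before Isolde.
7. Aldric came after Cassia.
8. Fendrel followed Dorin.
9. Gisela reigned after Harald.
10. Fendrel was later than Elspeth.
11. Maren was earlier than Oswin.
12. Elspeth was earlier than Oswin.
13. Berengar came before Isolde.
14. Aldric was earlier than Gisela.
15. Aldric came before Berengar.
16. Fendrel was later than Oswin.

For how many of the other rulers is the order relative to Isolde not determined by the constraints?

2

Forced before Isolde: Aldric, Berengar, Cassia, Elspeth, Gisela, Harald, Maren, and Oswin.
That leaves Dorin and Fendrel with no forced order relative to Isolde — 2.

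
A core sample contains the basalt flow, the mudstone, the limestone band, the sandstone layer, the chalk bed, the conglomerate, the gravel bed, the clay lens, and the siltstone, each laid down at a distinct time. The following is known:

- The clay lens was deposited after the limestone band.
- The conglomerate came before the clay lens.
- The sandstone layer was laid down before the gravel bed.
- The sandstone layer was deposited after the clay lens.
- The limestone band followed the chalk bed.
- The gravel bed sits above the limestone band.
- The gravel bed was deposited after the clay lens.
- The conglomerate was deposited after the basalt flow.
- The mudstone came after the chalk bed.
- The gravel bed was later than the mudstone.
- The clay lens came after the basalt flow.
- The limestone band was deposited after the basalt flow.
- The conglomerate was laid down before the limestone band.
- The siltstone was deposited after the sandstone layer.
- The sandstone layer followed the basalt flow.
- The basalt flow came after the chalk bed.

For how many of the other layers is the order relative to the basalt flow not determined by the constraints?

1

Forced before the basalt flow: the chalk bed; forced after the basalt flow: the clay lens, the conglomerate, the gravel bed, the limestone band, the sandstone layer, and the siltstone.
That leaves the mudstone with no forced order relative to the basalt flow — 1.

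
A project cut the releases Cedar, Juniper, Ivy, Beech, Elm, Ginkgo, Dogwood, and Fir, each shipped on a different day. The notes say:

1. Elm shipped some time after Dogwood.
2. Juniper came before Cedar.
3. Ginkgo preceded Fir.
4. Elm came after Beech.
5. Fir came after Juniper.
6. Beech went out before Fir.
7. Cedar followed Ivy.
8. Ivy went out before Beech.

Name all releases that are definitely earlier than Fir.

Directly stated before Fir: Beech, Ginkgo, and Juniper.
Ivy reaches Fir via Ivy → Beech → Fir.

Beech, Ginkgo, Ivy, Juniper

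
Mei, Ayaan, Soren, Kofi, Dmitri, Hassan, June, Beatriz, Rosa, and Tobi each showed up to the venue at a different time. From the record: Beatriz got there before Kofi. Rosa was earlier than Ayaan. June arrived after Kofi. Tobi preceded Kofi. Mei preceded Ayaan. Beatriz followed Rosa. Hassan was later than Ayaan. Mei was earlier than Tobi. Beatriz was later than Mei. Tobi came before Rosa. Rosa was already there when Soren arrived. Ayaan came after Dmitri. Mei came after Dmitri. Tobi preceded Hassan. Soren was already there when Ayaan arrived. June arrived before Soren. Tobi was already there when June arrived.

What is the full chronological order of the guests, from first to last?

Dmitri, Mei, Tobi, Rosa, Beatriz, Kofi, June, Soren, Ayaan, Hassan

The constraints fix every adjacent pair, so only one ordering works:
Dmitri → Mei → Tobi → Rosa → Beatriz → Kofi → June → Soren → Ayaan → Hassan.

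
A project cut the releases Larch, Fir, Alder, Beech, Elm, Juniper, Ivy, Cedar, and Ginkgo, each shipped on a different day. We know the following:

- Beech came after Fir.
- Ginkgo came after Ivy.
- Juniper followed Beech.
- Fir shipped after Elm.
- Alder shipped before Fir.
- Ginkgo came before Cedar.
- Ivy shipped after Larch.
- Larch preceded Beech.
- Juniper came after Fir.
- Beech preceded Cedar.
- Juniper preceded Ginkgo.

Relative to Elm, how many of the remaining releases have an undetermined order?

Forced after Elm: Beech, Cedar, Fir, Ginkgo, and Juniper.
That leaves Alder, Ivy, and Larch with no forced order relative to Elm — 3.

3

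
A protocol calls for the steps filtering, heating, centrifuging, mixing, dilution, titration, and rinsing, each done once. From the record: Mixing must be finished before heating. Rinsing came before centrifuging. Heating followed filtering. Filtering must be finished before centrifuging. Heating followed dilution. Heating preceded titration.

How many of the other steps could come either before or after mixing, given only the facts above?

Forced after mixing: heating and titration.
That leaves centrifuging, dilution, filtering, and rinsing with no forced order relative to mixing — 4.

4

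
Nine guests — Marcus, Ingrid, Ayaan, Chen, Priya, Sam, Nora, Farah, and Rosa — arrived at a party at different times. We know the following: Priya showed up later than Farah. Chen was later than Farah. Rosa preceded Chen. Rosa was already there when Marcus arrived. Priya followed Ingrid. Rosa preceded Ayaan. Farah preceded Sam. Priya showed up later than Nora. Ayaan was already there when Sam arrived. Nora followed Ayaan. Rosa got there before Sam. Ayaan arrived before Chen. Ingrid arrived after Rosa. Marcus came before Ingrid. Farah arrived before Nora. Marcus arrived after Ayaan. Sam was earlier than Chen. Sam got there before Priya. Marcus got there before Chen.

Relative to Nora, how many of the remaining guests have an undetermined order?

4

Forced before Nora: Ayaan, Farah, and Rosa; forced after Nora: Priya.
That leaves Chen, Ingrid, Marcus, and Sam with no forced order relative to Nora — 4.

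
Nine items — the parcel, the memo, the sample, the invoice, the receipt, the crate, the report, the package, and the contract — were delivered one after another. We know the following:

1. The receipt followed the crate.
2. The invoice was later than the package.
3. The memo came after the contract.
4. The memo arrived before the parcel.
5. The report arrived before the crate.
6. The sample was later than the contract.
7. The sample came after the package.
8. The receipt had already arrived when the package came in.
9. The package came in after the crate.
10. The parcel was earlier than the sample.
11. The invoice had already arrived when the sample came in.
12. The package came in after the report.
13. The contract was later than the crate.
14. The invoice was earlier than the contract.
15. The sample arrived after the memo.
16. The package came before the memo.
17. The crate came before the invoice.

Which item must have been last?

the sample

Every other item has a chain of constraints placing it before the sample, so the sample is last.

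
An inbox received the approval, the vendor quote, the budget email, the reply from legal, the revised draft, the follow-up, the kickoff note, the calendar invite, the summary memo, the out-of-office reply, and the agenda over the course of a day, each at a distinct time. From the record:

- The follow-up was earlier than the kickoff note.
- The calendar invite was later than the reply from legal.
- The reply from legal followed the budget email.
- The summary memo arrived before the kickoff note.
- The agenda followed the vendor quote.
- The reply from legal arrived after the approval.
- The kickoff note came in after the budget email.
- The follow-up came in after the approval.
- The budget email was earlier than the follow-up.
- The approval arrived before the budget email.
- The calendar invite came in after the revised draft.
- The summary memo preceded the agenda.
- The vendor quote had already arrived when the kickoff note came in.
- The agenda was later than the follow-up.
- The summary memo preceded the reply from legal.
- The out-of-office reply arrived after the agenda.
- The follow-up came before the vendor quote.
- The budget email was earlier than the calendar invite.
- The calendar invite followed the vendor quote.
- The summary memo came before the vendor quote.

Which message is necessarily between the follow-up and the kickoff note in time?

Tracing the constraints gives the follow-up → the vendor quote → the kickoff note, so the vendor quote sits after the follow-up and before the kickoff note.
No other message is forced both after the follow-up and before the kickoff note.

the vendor quote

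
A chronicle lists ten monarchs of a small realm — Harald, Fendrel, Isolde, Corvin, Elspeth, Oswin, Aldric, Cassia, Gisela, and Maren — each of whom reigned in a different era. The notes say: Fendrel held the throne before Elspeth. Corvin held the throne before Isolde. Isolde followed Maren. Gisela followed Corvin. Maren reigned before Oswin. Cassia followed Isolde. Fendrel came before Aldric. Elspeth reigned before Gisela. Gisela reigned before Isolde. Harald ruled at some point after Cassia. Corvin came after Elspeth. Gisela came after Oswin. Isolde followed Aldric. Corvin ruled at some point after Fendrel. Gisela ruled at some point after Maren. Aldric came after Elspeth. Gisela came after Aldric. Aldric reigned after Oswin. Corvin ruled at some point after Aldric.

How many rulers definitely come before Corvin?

5

Directly stated before Corvin: Aldric, Elspeth, and Fendrel.
Maren reaches Corvin via Maren → Oswin → Aldric → Corvin.
Oswin reaches Corvin via Oswin → Aldric → Corvin.
No chain forces Cassia (or any of the others) ahead of Corvin.
That's Aldric, Elspeth, Fendrel, Maren, and Oswin — 5 in all.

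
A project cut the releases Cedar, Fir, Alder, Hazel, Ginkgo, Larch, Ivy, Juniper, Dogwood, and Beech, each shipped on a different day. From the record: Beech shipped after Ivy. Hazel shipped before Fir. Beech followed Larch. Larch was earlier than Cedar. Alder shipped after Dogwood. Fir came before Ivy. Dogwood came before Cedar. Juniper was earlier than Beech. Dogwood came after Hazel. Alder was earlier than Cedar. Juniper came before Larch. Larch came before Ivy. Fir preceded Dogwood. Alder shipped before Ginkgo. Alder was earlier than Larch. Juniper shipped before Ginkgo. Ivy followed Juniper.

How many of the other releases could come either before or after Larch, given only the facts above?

1

Forced before Larch: Alder, Dogwood, Fir, Hazel, and Juniper; forced after Larch: Beech, Cedar, and Ivy.
That leaves Ginkgo with no forced order relative to Larch — 1.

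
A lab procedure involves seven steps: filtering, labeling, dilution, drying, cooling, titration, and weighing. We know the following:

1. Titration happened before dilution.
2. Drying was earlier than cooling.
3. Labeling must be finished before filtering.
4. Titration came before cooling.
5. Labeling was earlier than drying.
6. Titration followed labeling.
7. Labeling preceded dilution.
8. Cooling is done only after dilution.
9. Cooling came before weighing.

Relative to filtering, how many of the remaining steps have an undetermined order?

5

Forced before filtering: labeling.
That leaves cooling, dilution, drying, titration, and weighing with no forced order relative to filtering — 5.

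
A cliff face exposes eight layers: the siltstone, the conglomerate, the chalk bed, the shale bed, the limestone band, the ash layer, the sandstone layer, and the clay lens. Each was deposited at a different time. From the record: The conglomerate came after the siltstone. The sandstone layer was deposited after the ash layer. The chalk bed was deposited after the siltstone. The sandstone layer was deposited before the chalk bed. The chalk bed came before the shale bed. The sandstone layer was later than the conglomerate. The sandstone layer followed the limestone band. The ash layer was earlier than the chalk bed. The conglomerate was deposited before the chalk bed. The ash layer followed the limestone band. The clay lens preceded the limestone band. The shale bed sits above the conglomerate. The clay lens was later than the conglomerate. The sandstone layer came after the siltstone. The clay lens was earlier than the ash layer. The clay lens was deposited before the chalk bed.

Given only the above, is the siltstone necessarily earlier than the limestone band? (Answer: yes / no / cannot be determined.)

Chain the constraints: the siltstone → the conglomerate → the clay lens → the limestone band. Each link is directly stated, so the siltstone comes before the limestone band.

yes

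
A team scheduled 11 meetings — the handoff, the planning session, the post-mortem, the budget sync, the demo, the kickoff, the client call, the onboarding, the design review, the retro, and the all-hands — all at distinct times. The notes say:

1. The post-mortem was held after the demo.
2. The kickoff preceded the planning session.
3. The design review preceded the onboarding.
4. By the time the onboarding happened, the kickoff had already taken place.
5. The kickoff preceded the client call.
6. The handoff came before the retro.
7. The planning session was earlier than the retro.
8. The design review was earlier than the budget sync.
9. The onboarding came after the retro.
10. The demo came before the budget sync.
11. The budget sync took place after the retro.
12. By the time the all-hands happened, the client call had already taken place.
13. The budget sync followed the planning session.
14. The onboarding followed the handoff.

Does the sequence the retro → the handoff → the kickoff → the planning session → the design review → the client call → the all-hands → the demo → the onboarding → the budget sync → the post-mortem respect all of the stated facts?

The constraints require the handoff before the retro, but in the proposed sequence the retro appears ahead of the handoff. That one violation is enough.

no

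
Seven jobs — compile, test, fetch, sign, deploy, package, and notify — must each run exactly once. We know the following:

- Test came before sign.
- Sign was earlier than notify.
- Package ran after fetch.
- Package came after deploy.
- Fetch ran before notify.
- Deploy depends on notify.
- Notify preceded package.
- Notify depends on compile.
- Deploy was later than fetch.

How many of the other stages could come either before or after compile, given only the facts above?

3

Forced after compile: deploy, notify, and package.
That leaves fetch, sign, and test with no forced order relative to compile — 3.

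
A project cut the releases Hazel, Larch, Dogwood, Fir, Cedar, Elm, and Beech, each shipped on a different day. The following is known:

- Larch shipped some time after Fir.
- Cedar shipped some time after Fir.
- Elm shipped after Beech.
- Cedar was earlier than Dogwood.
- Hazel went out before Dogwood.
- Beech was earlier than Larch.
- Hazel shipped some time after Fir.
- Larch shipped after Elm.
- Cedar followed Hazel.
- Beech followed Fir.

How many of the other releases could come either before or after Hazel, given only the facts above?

3

Forced before Hazel: Fir; forced after Hazel: Cedar and Dogwood.
That leaves Beech, Elm, and Larch with no forced order relative to Hazel — 3.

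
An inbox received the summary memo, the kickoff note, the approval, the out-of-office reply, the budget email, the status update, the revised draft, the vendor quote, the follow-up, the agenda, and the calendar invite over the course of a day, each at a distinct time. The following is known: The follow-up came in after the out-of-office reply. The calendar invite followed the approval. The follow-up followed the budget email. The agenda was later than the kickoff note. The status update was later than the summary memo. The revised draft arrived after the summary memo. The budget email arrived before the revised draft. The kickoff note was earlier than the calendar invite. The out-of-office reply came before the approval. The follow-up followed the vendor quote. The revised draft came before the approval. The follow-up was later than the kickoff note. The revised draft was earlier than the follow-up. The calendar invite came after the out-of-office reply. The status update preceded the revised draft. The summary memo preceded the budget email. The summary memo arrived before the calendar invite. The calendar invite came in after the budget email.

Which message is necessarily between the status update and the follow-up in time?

Tracing the constraints gives the status update → the revised draft → the follow-up, so the revised draft sits after the status update and before the follow-up.
No other message is forced both after the status update and before the follow-up.

the revised draft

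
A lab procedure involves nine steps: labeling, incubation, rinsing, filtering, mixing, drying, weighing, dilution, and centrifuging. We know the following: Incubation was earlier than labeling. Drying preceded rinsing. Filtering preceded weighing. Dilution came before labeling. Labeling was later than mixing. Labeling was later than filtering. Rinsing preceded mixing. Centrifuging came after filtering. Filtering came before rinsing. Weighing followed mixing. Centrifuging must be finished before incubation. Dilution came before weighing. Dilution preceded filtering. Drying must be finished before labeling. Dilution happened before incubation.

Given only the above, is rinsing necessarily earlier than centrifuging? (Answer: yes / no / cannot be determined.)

No chain of stated constraints runs from rinsing to centrifuging, and none runs from centrifuging to rinsing either.
So the relative order of rinsing and centrifuging is not fixed by the given facts.

cannot be determined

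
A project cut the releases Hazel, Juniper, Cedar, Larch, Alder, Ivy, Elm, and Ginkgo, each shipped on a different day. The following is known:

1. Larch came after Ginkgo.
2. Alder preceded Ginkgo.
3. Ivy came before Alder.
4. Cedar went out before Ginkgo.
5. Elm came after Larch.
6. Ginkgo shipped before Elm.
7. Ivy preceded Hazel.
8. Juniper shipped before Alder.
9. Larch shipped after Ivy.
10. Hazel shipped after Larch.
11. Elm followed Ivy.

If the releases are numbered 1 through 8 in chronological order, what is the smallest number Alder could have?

Ivy and Juniper must both come before Alder — 2 forced predecessors.
Nothing else is forced ahead of Alder, so its earliest slot is position 2 + 1 = 3.

3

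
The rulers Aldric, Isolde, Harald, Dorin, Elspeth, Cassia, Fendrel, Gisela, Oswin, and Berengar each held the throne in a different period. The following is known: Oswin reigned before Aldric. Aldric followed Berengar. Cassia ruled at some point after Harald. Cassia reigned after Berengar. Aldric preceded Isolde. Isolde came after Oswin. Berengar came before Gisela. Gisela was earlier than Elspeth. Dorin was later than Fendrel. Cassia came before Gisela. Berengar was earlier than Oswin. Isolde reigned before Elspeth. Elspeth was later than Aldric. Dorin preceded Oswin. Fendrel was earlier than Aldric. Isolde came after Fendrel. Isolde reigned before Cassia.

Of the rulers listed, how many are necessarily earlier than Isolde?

5

Directly stated before Isolde: Aldric, Fendrel, and Oswin.
Berengar reaches Isolde via Berengar → Aldric → Isolde.
Dorin reaches Isolde via Dorin → Oswin → Isolde.
No chain forces Gisela (or any of the others) ahead of Isolde.
That's Aldric, Berengar, Dorin, Fendrel, and Oswin — 5 in all.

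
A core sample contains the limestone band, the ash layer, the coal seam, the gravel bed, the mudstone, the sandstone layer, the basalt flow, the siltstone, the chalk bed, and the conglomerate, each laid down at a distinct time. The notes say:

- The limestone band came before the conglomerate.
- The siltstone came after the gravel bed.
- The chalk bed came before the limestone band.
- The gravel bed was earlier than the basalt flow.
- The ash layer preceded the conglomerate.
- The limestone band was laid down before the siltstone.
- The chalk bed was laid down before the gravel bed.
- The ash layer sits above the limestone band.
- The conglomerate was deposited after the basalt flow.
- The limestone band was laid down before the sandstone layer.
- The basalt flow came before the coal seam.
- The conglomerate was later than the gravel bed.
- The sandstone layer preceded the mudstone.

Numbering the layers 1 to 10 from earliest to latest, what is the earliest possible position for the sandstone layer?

3

The chalk bed and the limestone band must both come before the sandstone layer — 2 forced predecessors.
Nothing else is forced ahead of the sandstone layer, so its earliest slot is position 2 + 1 = 3.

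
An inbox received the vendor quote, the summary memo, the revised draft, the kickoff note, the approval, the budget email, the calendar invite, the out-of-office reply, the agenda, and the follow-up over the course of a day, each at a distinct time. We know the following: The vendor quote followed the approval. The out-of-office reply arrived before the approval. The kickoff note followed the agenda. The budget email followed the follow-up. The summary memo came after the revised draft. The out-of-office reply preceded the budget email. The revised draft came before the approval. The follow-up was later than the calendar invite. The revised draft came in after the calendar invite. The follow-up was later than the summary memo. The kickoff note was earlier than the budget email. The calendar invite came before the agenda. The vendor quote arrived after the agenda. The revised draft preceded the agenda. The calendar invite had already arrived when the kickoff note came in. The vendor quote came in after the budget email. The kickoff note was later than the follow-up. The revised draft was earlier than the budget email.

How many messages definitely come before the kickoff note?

Directly stated before the kickoff note: the agenda, the calendar invite, and the follow-up.
The revised draft reaches the kickoff note via the revised draft → the agenda → the kickoff note.
The summary memo reaches the kickoff note via the summary memo → the follow-up → the kickoff note.
No chain forces the budget email (or any of the others) ahead of the kickoff note.
That's the agenda, the calendar invite, the follow-up, the revised draft, and the summary memo — 5 in all.

5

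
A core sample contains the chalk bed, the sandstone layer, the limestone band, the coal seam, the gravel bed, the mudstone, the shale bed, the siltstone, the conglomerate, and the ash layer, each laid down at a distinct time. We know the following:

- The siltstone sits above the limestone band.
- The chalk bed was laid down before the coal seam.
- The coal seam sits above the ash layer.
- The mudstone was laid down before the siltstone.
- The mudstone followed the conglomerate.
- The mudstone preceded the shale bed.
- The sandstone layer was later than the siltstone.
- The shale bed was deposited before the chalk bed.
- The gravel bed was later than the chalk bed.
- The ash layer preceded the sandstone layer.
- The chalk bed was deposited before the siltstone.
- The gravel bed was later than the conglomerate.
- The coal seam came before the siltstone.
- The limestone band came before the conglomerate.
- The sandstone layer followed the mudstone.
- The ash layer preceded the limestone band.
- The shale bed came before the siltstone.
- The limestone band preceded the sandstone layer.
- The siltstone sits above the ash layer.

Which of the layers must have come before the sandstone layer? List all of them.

Directly stated before the sandstone layer: the ash layer, the limestone band, the mudstone, and the siltstone.
The chalk bed reaches the sandstone layer via the chalk bed → the siltstone → the sandstone layer.
The coal seam reaches the sandstone layer via the coal seam → the siltstone → the sandstone layer.
The conglomerate reaches the sandstone layer via the conglomerate → the mudstone → the sandstone layer.
Likewise the shale bed reaches the sandstone layer by chaining the stated constraints.
No chain forces the gravel bed ahead of the sandstone layer.

the ash layer, the chalk bed, the coal seam, the conglomerate, the limestone band, the mudstone, the shale bed, the siltstone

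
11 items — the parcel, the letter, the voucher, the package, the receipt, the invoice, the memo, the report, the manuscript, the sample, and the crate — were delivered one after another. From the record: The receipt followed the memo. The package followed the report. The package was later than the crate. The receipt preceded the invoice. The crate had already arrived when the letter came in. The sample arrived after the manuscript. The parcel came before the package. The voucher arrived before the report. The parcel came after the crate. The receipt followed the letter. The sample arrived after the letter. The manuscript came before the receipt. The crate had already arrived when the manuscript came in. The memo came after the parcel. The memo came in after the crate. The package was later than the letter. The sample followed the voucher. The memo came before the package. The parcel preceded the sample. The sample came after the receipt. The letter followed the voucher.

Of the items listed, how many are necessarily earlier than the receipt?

6

Directly stated before the receipt: the letter, the manuscript, and the memo.
The crate reaches the receipt via the crate → the letter → the receipt.
The parcel reaches the receipt via the parcel → the memo → the receipt.
The voucher reaches the receipt via the voucher → the letter → the receipt.
That's the crate, the letter, the manuscript, the memo, the parcel, and the voucher — 6 in all.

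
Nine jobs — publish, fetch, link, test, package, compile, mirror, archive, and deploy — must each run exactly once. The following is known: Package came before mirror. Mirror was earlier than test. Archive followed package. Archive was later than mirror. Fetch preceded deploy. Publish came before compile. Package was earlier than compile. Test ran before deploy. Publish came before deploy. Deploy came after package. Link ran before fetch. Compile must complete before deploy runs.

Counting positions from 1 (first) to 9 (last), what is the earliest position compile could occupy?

3

Package and publish must both come before compile — 2 forced predecessors.
Nothing else is forced ahead of compile, so its earliest slot is position 2 + 1 = 3.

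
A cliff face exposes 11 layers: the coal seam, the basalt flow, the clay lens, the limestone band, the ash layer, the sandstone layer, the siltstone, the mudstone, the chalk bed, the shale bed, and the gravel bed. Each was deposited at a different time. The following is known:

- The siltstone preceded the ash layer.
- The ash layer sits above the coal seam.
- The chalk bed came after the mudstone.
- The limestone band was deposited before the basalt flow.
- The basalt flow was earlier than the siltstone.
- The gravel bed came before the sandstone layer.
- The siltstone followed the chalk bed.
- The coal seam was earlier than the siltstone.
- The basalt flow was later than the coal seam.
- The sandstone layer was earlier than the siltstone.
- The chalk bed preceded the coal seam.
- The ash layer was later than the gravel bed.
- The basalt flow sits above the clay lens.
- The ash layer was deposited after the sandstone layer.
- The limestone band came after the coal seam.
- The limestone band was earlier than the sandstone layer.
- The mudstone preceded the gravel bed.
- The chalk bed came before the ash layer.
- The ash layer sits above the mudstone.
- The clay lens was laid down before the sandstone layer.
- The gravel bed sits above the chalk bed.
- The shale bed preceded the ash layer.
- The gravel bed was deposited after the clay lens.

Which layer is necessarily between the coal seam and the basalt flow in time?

the limestone band

Tracing the constraints gives the coal seam → the limestone band → the basalt flow, so the limestone band sits after the coal seam and before the basalt flow.
No other layer is forced both after the coal seam and before the basalt flow.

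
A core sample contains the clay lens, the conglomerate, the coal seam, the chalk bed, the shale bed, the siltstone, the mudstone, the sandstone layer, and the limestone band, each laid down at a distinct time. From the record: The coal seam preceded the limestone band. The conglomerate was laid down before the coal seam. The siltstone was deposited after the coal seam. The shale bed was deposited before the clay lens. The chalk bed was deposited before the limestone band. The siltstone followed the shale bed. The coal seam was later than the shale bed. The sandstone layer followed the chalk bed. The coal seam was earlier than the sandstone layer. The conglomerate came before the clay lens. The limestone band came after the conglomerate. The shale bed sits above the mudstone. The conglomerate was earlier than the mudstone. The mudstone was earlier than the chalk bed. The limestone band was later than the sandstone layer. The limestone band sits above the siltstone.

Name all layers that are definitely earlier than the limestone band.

the chalk bed, the coal seam, the conglomerate, the mudstone, the sandstone layer, the shale bed, the siltstone

Directly stated before the limestone band: the chalk bed, the coal seam, the conglomerate, the sandstone layer, and the siltstone.
The mudstone reaches the limestone band via the mudstone → the chalk bed → the limestone band.
The shale bed reaches the limestone band via the shale bed → the siltstone → the limestone band.
No chain forces the clay lens ahead of the limestone band.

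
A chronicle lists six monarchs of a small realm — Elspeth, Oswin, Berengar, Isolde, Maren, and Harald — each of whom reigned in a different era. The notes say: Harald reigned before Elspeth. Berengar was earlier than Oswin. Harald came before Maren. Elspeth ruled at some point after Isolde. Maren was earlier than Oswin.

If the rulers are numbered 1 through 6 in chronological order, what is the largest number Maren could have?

5

Maren must come before Oswin — 1 ruler forced after them.
Everything else can be placed before Maren in some valid order, so Maren can sit as late as position 6 − 1 = 5.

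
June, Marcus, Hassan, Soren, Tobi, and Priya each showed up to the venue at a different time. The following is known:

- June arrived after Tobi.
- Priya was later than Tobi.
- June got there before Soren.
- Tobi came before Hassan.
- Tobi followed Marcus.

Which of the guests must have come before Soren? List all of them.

June, Marcus, Tobi

Directly stated before Soren: June.
Marcus reaches Soren via Marcus → Tobi → June → Soren.
Tobi reaches Soren via Tobi → June → Soren.
No chain forces Priya (or any of the others) ahead of Soren.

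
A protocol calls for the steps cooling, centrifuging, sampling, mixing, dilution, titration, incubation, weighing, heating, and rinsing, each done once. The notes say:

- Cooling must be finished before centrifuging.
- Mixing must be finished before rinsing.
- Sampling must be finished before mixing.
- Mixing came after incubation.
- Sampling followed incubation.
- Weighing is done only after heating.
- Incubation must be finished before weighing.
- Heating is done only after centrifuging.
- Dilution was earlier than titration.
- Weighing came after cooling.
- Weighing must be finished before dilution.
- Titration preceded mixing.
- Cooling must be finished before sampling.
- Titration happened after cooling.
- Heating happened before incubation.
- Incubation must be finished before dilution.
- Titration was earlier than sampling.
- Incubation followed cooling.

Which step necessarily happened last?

Every other step has a chain of constraints placing it before rinsing, so rinsing is last.

rinsing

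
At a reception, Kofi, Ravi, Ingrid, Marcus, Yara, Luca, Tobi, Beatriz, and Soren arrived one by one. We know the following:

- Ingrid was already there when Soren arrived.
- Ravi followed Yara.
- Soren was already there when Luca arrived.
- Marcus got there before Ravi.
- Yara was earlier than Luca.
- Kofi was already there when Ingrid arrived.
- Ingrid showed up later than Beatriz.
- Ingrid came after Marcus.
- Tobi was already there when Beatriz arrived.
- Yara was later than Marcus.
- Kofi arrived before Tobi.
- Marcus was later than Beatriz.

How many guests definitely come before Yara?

4

Directly stated before Yara: Marcus.
Beatriz reaches Yara via Beatriz → Marcus → Yara.
Kofi reaches Yara via Kofi → Tobi → Beatriz → Marcus → Yara.
Tobi reaches Yara via Tobi → Beatriz → Marcus → Yara.
No chain forces Luca (or any of the others) ahead of Yara.
That's Beatriz, Kofi, Marcus, and Tobi — 4 in all.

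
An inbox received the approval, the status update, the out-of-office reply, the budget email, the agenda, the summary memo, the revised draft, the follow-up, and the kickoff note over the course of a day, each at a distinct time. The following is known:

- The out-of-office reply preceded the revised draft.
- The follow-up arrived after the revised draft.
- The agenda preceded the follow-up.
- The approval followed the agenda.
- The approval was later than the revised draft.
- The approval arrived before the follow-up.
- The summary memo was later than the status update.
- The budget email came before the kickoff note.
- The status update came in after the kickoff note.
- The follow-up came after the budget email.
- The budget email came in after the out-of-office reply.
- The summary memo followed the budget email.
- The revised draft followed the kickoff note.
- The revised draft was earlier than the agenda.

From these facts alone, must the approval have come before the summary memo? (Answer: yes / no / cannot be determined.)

No chain of stated constraints runs from the approval to the summary memo, and none runs from the summary memo to the approval either.
So the relative order of the approval and the summary memo is not fixed by the given facts.

cannot be determined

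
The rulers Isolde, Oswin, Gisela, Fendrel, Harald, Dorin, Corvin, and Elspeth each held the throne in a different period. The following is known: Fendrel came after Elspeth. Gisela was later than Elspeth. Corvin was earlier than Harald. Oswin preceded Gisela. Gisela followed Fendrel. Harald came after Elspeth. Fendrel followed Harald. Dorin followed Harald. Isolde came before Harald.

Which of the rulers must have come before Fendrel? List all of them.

Directly stated before Fendrel: Elspeth and Harald.
Corvin reaches Fendrel via Corvin → Harald → Fendrel.
Isolde reaches Fendrel via Isolde → Harald → Fendrel.
No chain forces Dorin (or any of the others) ahead of Fendrel.

Corvin, Elspeth, Harald, Isolde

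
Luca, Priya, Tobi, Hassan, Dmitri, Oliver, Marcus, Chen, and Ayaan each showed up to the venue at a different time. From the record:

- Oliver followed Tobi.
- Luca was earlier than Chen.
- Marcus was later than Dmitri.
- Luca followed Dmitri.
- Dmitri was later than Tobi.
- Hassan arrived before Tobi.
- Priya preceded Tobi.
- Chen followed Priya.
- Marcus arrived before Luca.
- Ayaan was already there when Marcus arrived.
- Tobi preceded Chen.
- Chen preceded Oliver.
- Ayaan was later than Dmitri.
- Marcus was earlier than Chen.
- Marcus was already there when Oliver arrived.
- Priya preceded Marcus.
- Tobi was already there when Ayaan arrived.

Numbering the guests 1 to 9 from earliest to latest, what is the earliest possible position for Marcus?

Ayaan, Dmitri, Hassan, Priya, and Tobi must all come before Marcus — 5 forced predecessors.
Nothing else is forced ahead of Marcus, so their earliest slot is position 5 + 1 = 6.

6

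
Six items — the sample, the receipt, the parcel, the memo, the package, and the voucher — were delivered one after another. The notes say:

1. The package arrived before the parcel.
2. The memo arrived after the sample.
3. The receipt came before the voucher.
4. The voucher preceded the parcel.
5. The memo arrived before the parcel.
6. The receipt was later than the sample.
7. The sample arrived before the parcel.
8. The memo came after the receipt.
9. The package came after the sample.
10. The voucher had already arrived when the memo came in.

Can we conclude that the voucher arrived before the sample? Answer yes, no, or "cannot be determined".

Tracing the constraints gives the sample → the receipt → the voucher, so the sample must come before the voucher.
That means the voucher cannot be before the sample.

no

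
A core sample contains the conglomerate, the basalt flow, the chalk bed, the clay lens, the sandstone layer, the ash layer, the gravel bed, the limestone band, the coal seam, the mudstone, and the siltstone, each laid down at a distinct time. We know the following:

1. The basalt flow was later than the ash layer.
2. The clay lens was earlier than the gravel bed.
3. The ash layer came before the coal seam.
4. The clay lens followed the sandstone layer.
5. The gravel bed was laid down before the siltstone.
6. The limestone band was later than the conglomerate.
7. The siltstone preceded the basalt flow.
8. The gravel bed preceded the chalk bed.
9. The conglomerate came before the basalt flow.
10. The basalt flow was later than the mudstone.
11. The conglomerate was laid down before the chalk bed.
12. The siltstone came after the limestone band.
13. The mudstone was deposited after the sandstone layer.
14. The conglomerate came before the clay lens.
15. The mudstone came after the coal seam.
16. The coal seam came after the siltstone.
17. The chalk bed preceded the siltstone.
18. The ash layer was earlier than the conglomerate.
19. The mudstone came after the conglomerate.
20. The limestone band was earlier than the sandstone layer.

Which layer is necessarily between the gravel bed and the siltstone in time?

the chalk bed

Tracing the constraints gives the gravel bed → the chalk bed → the siltstone, so the chalk bed sits after the gravel bed and before the siltstone.
No other layer is forced both after the gravel bed and before the siltstone.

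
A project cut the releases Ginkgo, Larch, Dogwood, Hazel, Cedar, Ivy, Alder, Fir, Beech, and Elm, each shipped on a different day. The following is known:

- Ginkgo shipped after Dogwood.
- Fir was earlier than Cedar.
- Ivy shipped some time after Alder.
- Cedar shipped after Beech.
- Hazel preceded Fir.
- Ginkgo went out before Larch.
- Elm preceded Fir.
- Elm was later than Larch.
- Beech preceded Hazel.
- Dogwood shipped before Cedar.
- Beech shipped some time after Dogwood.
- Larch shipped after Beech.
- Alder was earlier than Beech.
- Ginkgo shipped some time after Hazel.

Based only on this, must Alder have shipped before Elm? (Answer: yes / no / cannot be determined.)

Chain the constraints: Alder → Beech → Larch → Elm. Each link is directly stated, so Alder comes before Elm.

yes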